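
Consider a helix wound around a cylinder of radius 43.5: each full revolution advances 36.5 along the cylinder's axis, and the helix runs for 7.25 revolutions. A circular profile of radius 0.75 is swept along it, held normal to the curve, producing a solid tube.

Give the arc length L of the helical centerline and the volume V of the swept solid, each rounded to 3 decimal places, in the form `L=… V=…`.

2πR = 2π·43.5 = 273.318561
per-turn = √(273.318561² + 36.5²) = √(74703.0357 + 1332.25) = √76035.2857 = 275.744965
L = 7.25 × 275.744965 = 1999.150996
V = π·0.75² × L = 1.767146 × 1999.150996 = 3532.791422

L=1999.151 V=3532.791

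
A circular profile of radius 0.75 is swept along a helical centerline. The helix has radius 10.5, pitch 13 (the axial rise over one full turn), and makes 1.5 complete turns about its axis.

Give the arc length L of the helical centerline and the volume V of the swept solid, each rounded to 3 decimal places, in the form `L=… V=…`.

L=100.863 V=178.240

2πR = 2π·10.5 = 65.973446
per-turn = √(65.973446² + 13²) = √(4352.4955 + 169) = √4521.4955 = 67.242067
L = 1.5 × 67.242067 = 100.863100
V = π·0.75² × L = 1.767146 × 100.863100 = 178.239811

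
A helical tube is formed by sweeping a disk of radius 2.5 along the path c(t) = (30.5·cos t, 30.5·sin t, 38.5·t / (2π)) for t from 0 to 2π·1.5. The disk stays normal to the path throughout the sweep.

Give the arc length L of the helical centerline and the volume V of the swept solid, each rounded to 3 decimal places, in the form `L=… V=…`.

L=293.199 V=5756.956

2πR = 2π·30.5 = 191.637152
per-turn = √(191.637152² + 38.5²) = √(36724.7980 + 1482.25) = √38207.0480 = 195.466232
L = 1.5 × 195.466232 = 293.199348
V = π·2.5² × L = 19.634954 × 293.199348 = 5756.955745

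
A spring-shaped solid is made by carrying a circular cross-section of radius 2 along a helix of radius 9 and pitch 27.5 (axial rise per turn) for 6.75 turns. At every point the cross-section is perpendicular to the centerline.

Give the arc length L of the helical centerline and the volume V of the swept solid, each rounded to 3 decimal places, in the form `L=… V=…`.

L=424.446 V=5333.743

2πR = 2π·9 = 56.548668
per-turn = √(56.548668² + 27.5²) = √(3197.7518 + 756.25) = √3954.0018 = 62.880854
L = 6.75 × 62.880854 = 424.445766
V = π·2² × L = 12.566371 × 424.445766 = 5333.742800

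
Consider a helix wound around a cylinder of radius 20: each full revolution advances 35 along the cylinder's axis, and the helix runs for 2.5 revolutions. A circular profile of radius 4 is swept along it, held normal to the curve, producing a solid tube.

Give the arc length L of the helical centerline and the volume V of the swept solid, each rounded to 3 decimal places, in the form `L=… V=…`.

L=326.117 V=16392.428

2πR = 2π·20 = 125.663706
per-turn = √(125.663706² + 35²) = √(15791.3670 + 1225) = √17016.3670 = 130.446798
L = 2.5 × 130.446798 = 326.116994
V = π·4² × L = 50.265482 × 326.116994 = 16392.428059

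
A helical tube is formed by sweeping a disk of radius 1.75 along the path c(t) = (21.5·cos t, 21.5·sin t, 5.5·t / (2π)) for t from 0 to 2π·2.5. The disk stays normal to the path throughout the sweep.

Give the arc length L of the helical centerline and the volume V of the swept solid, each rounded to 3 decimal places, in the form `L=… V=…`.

L=338.001 V=3251.951

2πR = 2π·21.5 = 135.088484
per-turn = √(135.088484² + 5.5²) = √(18248.8985 + 30.25) = √18279.1485 = 135.200401
L = 2.5 × 135.200401 = 338.001003
V = π·1.75² × L = 9.621128 × 338.001003 = 3251.950750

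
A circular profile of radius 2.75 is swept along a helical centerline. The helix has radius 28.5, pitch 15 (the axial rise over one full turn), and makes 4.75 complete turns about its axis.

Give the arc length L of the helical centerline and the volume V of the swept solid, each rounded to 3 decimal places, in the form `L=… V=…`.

L=853.565 V=20279.252

2πR = 2π·28.5 = 179.070781
per-turn = √(179.070781² + 15²) = √(32066.3447 + 225) = √32291.3447 = 179.697926
L = 4.75 × 179.697926 = 853.565150
V = π·2.75² × L = 23.758294 × 853.565150 = 20279.252153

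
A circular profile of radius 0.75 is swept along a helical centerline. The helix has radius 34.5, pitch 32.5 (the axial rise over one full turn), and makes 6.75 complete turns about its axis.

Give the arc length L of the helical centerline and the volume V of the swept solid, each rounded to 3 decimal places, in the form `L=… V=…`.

L=1479.551 V=2614.582

2πR = 2π·34.5 = 216.769893
per-turn = √(216.769893² + 32.5²) = √(46989.1866 + 1056.25) = √48045.4366 = 219.192693
L = 6.75 × 219.192693 = 1479.550676
V = π·0.75² × L = 1.767146 × 1479.550676 = 2614.581863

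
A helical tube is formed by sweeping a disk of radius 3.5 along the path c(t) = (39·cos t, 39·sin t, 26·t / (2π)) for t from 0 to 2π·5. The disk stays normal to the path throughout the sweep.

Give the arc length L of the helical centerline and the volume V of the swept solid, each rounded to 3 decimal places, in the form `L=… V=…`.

2πR = 2π·39 = 245.044227
per-turn = √(245.044227² + 26²) = √(60046.6732 + 676) = √60722.6732 = 246.419709
L = 5 × 246.419709 = 1232.098547
V = π·3.5² × L = 38.484510 × 1232.098547 = 47416.708859

L=1232.099 V=47416.709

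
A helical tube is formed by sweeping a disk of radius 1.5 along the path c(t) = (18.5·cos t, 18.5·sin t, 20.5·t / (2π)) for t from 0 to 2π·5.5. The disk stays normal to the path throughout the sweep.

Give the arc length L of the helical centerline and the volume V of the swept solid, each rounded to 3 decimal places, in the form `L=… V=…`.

L=649.180 V=4588.785

2πR = 2π·18.5 = 116.238928
per-turn = √(116.238928² + 20.5²) = √(13511.4884 + 420.25) = √13931.7384 = 118.032785
L = 5.5 × 118.032785 = 649.180320
V = π·1.5² × L = 7.068583 × 649.180320 = 4588.785277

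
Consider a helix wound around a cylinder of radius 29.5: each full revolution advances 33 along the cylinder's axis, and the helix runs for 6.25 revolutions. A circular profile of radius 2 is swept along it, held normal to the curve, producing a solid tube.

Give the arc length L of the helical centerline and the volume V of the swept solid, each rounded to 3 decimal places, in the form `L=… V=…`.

2πR = 2π·29.5 = 185.353967
per-turn = √(185.353967² + 33²) = √(34356.0929 + 1089) = √35445.0929 = 188.268672
L = 6.25 × 188.268672 = 1176.679201
V = π·2² × L = 12.566371 × 1176.679201 = 14786.586935

L=1176.679 V=14786.587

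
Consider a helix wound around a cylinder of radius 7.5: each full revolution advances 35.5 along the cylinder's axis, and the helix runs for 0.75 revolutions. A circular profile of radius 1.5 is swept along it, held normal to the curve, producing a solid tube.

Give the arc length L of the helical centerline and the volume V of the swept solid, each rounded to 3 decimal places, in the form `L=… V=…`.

2πR = 2π·7.5 = 47.123890
per-turn = √(47.123890² + 35.5²) = √(2220.6610 + 1260.25) = √3480.9110 = 58.999246
L = 0.75 × 58.999246 = 44.249434
V = π·1.5² × L = 7.068583 × 44.249434 = 312.780820

L=44.249 V=312.781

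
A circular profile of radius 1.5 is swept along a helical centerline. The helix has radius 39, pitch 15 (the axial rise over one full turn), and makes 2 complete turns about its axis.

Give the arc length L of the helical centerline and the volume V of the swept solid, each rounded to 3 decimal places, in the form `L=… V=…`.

L=491.006 V=3470.715

2πR = 2π·39 = 245.044227
per-turn = √(245.044227² + 15²) = √(60046.6732 + 225) = √60271.6732 = 245.502899
L = 2 × 245.502899 = 491.005797
V = π·1.5² × L = 7.068583 × 491.005797 = 3470.715461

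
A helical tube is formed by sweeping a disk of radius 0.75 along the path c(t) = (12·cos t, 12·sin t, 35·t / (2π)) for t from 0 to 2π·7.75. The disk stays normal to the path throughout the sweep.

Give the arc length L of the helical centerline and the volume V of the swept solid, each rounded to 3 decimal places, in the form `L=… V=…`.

2πR = 2π·12 = 75.398224
per-turn = √(75.398224² + 35²) = √(5684.8921 + 1225) = √6909.8921 = 83.125761
L = 7.75 × 83.125761 = 644.224647
V = π·0.75² × L = 1.767146 × 644.224647 = 1138.438924

L=644.225 V=1138.439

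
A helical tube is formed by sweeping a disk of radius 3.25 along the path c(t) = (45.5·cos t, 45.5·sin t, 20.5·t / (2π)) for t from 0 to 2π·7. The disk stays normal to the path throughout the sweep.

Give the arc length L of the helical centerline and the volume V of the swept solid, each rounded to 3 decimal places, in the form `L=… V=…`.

2πR = 2π·45.5 = 285.884931
per-turn = √(285.884931² + 20.5²) = √(81730.1940 + 420.25) = √82150.4440 = 286.618988
L = 7 × 286.618988 = 2006.332913
V = π·3.25² × L = 33.183072 × 2006.332913 = 66576.290321

L=2006.333 V=66576.290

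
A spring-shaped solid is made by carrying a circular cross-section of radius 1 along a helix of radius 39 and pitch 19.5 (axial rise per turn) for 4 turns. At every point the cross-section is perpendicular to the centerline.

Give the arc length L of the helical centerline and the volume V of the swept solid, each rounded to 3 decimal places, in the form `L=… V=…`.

2πR = 2π·39 = 245.044227
per-turn = √(245.044227² + 19.5²) = √(60046.6732 + 380.25) = √60426.9232 = 245.818883
L = 4 × 245.818883 = 983.275531
V = π·1² × L = 3.141593 × 983.275531 = 3089.051186

L=983.276 V=3089.051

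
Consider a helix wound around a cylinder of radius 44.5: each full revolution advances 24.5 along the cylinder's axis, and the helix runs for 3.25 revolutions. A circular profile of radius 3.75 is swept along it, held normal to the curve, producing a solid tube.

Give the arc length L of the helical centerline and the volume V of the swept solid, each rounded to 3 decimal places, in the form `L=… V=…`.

L=912.188 V=40299.212

2πR = 2π·44.5 = 279.601746
per-turn = √(279.601746² + 24.5²) = √(78177.1365 + 600.25) = √78777.3865 = 280.673095
L = 3.25 × 280.673095 = 912.187560
V = π·3.75² × L = 44.178647 × 912.187560 = 40299.211926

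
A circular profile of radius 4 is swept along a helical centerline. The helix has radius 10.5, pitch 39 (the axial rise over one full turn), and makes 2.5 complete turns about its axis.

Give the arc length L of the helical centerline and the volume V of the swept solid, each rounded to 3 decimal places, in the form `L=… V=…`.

2πR = 2π·10.5 = 65.973446
per-turn = √(65.973446² + 39²) = √(4352.4955 + 1521) = √5873.4955 = 76.638734
L = 2.5 × 76.638734 = 191.596835
V = π·4² × L = 50.265482 × 191.596835 = 9630.707342

L=191.597 V=9630.707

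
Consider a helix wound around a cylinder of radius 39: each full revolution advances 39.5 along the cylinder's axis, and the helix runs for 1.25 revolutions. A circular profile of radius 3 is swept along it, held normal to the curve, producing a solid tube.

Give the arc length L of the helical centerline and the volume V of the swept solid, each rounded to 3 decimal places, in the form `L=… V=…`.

L=310.259 V=8772.374

2πR = 2π·39 = 245.044227
per-turn = √(245.044227² + 39.5²) = √(60046.6732 + 1560.25) = √61606.9232 = 248.207420
L = 1.25 × 248.207420 = 310.259275
V = π·3² × L = 28.274334 × 310.259275 = 8772.374320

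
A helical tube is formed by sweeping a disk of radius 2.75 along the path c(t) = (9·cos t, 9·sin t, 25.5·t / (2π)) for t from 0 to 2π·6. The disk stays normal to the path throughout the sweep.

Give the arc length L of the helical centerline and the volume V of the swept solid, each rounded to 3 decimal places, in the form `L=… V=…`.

2πR = 2π·9 = 56.548668
per-turn = √(56.548668² + 25.5²) = √(3197.7518 + 650.25) = √3848.0018 = 62.032264
L = 6 × 62.032264 = 372.193586
V = π·2.75² × L = 23.758294 × 372.193586 = 8842.684815

L=372.194 V=8842.685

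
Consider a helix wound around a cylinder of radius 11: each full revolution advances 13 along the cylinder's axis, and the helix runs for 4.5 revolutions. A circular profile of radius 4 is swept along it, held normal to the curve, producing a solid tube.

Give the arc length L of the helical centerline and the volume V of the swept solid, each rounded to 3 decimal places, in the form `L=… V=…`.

L=316.472 V=15907.595

2πR = 2π·11 = 69.115038
per-turn = √(69.115038² + 13²) = √(4776.8885 + 169) = √4945.8885 = 70.327011
L = 4.5 × 70.327011 = 316.471551
V = π·4² × L = 50.265482 × 316.471551 = 15907.595206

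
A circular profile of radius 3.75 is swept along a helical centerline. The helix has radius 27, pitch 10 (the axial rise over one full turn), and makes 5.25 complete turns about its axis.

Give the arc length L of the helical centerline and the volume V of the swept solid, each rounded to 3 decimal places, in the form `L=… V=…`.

2πR = 2π·27 = 169.646003
per-turn = √(169.646003² + 10²) = √(28779.7664 + 100) = √28879.7664 = 169.940479
L = 5.25 × 169.940479 = 892.187515
V = π·3.75² × L = 44.178647 × 892.187515 = 39415.637017

L=892.188 V=39415.637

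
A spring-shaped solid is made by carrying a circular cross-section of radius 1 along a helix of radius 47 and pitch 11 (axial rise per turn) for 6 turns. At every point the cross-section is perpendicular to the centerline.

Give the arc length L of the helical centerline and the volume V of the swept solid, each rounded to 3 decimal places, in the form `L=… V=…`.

2πR = 2π·47 = 295.309709
per-turn = √(295.309709² + 11²) = √(87207.8245 + 121) = √87328.8245 = 295.514508
L = 6 × 295.514508 = 1773.087049
V = π·1² × L = 3.141593 × 1773.087049 = 5570.317246

L=1773.087 V=5570.317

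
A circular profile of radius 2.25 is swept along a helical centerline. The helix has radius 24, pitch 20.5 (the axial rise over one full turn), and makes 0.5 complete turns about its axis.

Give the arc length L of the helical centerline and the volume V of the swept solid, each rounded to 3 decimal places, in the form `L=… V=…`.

L=76.092 V=1210.187

2πR = 2π·24 = 150.796447
per-turn = √(150.796447² + 20.5²) = √(22739.5685 + 420.25) = √23159.8185 = 152.183503
L = 0.5 × 152.183503 = 76.091751
V = π·2.25² × L = 15.904313 × 76.091751 = 1210.187017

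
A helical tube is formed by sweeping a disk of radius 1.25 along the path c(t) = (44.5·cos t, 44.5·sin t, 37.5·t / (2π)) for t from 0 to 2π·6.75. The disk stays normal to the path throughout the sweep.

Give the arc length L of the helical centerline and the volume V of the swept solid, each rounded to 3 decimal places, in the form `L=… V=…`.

2πR = 2π·44.5 = 279.601746
per-turn = √(279.601746² + 37.5²) = √(78177.1365 + 1406.25) = √79583.3865 = 282.105275
L = 6.75 × 282.105275 = 1904.210610
V = π·1.25² × L = 4.908739 × 1904.210610 = 9347.271972

L=1904.211 V=9347.272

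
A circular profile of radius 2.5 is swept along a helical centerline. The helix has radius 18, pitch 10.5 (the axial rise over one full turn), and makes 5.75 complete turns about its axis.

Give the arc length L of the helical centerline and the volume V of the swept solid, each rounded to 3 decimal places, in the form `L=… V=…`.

L=653.106 V=12823.712

2πR = 2π·18 = 113.097336
per-turn = √(113.097336² + 10.5²) = √(12791.0073 + 110.25) = √12901.2573 = 113.583702
L = 5.75 × 113.583702 = 653.106285
V = π·2.5² × L = 19.634954 × 653.106285 = 12823.711920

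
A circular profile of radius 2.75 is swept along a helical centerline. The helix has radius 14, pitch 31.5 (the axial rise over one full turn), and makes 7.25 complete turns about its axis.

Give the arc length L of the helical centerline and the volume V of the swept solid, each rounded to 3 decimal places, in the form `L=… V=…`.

L=677.401 V=16093.885

2πR = 2π·14 = 87.964594
per-turn = √(87.964594² + 31.5²) = √(7737.7699 + 992.25) = √8730.0199 = 93.434575
L = 7.25 × 93.434575 = 677.400670
V = π·2.75² × L = 23.758294 × 677.400670 = 16093.884585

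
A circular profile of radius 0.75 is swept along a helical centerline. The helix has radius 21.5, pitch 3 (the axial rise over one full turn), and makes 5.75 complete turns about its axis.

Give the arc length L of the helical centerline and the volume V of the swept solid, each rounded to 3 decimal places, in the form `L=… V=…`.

L=776.950 V=1372.985

2πR = 2π·21.5 = 135.088484
per-turn = √(135.088484² + 3²) = √(18248.8985 + 9) = √18257.8985 = 135.121791
L = 5.75 × 135.121791 = 776.950301
V = π·0.75² × L = 1.767146 × 776.950301 = 1372.984514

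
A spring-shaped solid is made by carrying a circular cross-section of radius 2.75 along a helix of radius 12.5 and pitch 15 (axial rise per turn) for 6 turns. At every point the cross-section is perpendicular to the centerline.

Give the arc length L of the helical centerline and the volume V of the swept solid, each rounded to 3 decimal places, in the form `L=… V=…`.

2πR = 2π·12.5 = 78.539816
per-turn = √(78.539816² + 15²) = √(6168.5028 + 225) = √6393.5028 = 79.959382
L = 6 × 79.959382 = 479.756291
V = π·2.75² × L = 23.758294 × 479.756291 = 11398.191229

L=479.756 V=11398.191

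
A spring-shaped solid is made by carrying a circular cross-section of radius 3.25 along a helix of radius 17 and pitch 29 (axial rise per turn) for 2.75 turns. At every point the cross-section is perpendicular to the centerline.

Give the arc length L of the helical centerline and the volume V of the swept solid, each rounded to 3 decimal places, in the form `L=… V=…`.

2πR = 2π·17 = 106.814150
per-turn = √(106.814150² + 29²) = √(11409.2627 + 841) = √12250.2627 = 110.680905
L = 2.75 × 110.680905 = 304.372488
V = π·3.25² × L = 33.183072 × 304.372488 = 10100.014314

L=304.372 V=10100.014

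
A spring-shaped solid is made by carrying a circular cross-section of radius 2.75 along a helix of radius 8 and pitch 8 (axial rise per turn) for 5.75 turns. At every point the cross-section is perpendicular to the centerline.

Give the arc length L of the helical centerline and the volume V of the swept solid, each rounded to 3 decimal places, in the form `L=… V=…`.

L=292.664 V=6953.202

2πR = 2π·8 = 50.265482
per-turn = √(50.265482² + 8²) = √(2526.6187 + 64) = √2590.6187 = 50.898121
L = 5.75 × 50.898121 = 292.664196
V = π·2.75² × L = 23.758294 × 292.664196 = 6953.202143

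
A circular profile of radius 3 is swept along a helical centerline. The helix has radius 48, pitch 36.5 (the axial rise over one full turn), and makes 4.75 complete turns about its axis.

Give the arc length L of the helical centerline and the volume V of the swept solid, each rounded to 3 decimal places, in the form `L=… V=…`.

L=1443.019 V=40800.412

2πR = 2π·48 = 301.592895
per-turn = √(301.592895² + 36.5²) = √(90958.2742 + 1332.25) = √92290.5242 = 303.793555
L = 4.75 × 303.793555 = 1443.019387
V = π·3² × L = 28.274334 × 1443.019387 = 40800.411948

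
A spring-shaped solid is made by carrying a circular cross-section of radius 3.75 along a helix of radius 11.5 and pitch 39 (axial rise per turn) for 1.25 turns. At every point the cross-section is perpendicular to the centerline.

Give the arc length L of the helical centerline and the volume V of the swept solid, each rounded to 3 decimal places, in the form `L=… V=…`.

2πR = 2π·11.5 = 72.256631
per-turn = √(72.256631² + 39²) = √(5221.0207 + 1521) = √6742.0207 = 82.109809
L = 1.25 × 82.109809 = 102.637261
V = π·3.75² × L = 44.178647 × 102.637261 = 4534.375300

L=102.637 V=4534.375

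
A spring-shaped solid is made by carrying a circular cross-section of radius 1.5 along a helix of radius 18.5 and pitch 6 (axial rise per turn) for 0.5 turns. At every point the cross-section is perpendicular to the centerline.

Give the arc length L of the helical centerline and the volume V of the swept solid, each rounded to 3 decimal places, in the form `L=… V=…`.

L=58.197 V=411.369

2πR = 2π·18.5 = 116.238928
per-turn = √(116.238928² + 6²) = √(13511.4884 + 36) = √13547.4884 = 116.393679
L = 0.5 × 116.393679 = 58.196839
V = π·1.5² × L = 7.068583 × 58.196839 = 411.369216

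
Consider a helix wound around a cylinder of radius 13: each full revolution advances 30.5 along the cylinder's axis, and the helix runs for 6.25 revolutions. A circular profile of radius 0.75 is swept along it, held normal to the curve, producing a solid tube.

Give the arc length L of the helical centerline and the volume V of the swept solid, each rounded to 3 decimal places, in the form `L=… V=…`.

2πR = 2π·13 = 81.681409
per-turn = √(81.681409² + 30.5²) = √(6671.8526 + 930.25) = √7602.1026 = 87.190037
L = 6.25 × 87.190037 = 544.937732
V = π·0.75² × L = 1.767146 × 544.937732 = 962.984461

L=544.938 V=962.984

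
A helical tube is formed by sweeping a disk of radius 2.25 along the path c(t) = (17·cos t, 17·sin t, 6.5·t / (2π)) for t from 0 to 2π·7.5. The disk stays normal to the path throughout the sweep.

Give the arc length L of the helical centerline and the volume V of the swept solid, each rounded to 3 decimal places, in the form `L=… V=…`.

2πR = 2π·17 = 106.814150
per-turn = √(106.814150² + 6.5²) = √(11409.2627 + 42.25) = √11451.5127 = 107.011741
L = 7.5 × 107.011741 = 802.588057
V = π·2.25² × L = 15.904313 × 802.588057 = 12764.611510

L=802.588 V=12764.612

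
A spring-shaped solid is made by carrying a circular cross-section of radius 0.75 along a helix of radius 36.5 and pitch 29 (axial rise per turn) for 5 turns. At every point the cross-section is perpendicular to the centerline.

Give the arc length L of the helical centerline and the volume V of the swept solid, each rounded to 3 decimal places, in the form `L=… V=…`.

2πR = 2π·36.5 = 229.336264
per-turn = √(229.336264² + 29²) = √(52595.1219 + 841) = √53436.1219 = 231.162544
L = 5 × 231.162544 = 1155.812721
V = π·0.75² × L = 1.767146 × 1155.812721 = 2042.489674

L=1155.813 V=2042.490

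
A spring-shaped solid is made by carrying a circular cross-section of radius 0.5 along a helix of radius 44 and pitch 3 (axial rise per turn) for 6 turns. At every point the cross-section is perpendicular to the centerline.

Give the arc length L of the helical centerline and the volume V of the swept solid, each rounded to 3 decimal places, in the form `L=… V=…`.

2πR = 2π·44 = 276.460154
per-turn = √(276.460154² + 3²) = √(76430.2165 + 9) = √76439.2165 = 276.476430
L = 6 × 276.476430 = 1658.858581
V = π·0.5² × L = 0.785398 × 1658.858581 = 1302.864483

L=1658.859 V=1302.864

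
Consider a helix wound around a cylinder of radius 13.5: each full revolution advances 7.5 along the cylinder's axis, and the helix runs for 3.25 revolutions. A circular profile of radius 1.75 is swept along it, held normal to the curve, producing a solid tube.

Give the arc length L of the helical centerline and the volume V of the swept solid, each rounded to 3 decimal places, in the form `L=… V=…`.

L=276.750 V=2662.650

2πR = 2π·13.5 = 84.823002
per-turn = √(84.823002² + 7.5²) = √(7194.9416 + 56.25) = √7251.1916 = 85.153929
L = 3.25 × 85.153929 = 276.750269
V = π·1.75² × L = 9.621128 × 276.750269 = 2662.649624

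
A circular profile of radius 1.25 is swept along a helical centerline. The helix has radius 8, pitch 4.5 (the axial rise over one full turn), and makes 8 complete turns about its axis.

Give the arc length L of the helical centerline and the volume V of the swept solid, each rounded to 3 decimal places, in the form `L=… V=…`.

L=403.732 V=1981.815

2πR = 2π·8 = 50.265482
per-turn = √(50.265482² + 4.5²) = √(2526.6187 + 20.25) = √2546.8687 = 50.466511
L = 8 × 50.466511 = 403.732088
V = π·1.25² × L = 4.908739 × 403.732088 = 1981.815250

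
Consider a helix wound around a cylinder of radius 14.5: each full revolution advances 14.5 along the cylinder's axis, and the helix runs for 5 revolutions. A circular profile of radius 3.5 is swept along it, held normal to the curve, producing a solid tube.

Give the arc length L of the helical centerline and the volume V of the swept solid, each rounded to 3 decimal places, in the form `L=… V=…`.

L=461.264 V=17751.528

2πR = 2π·14.5 = 91.106187
per-turn = √(91.106187² + 14.5²) = √(8300.3373 + 210.25) = √8510.5873 = 92.252844
L = 5 × 92.252844 = 461.264222
V = π·3.5² × L = 38.484510 × 461.264222 = 17751.527569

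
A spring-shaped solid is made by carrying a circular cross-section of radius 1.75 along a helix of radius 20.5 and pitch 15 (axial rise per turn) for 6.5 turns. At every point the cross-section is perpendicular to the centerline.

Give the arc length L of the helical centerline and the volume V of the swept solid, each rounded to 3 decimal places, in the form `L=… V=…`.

L=842.892 V=8109.576

2πR = 2π·20.5 = 128.805299
per-turn = √(128.805299² + 15²) = √(16590.8050 + 225) = √16815.8050 = 129.675769
L = 6.5 × 129.675769 = 842.892497
V = π·1.75² × L = 9.621128 × 842.892497 = 8109.576182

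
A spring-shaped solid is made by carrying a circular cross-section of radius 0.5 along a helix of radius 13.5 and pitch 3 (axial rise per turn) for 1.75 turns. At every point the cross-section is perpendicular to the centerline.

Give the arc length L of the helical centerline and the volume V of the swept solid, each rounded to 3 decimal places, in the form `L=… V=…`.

2πR = 2π·13.5 = 84.823002
per-turn = √(84.823002² + 3²) = √(7194.9416 + 9) = √7203.9416 = 84.876037
L = 1.75 × 84.876037 = 148.533064
V = π·0.5² × L = 0.785398 × 148.533064 = 116.657596

L=148.533 V=116.658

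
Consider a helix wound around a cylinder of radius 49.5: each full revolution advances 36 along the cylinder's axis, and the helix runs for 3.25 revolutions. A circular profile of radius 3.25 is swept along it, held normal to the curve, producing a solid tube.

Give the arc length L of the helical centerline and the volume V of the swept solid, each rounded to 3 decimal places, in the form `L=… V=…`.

2πR = 2π·49.5 = 311.017673
per-turn = √(311.017673² + 36²) = √(96731.9927 + 1296) = √98027.9927 = 313.094223
L = 3.25 × 313.094223 = 1017.556226
V = π·3.25² × L = 33.183072 × 1017.556226 = 33765.641925

L=1017.556 V=33765.642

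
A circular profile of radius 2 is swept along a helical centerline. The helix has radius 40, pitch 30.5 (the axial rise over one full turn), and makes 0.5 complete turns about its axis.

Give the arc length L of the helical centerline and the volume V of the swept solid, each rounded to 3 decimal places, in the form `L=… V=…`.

L=126.586 V=1590.722

2πR = 2π·40 = 251.327412
per-turn = √(251.327412² + 30.5²) = √(63165.4682 + 930.25) = √64095.7182 = 253.171322
L = 0.5 × 253.171322 = 126.585661
V = π·2² × L = 12.566371 × 126.585661 = 1590.722329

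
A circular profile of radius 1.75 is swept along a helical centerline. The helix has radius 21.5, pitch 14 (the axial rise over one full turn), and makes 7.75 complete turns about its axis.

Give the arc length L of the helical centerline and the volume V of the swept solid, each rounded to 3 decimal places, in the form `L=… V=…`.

L=1052.543 V=10126.650

2πR = 2π·21.5 = 135.088484
per-turn = √(135.088484² + 14²) = √(18248.8985 + 196) = √18444.8985 = 135.811997
L = 7.75 × 135.811997 = 1052.542977
V = π·1.75² × L = 9.621128 × 1052.542977 = 10126.650183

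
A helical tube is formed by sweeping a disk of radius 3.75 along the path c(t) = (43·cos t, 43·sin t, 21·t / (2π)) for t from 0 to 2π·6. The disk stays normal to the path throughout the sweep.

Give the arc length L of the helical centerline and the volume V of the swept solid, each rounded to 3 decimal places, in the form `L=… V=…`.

L=1625.951 V=71832.325

2πR = 2π·43 = 270.176968
per-turn = √(270.176968² + 21²) = √(72995.5942 + 441) = √73436.5942 = 270.991871
L = 6 × 270.991871 = 1625.951226
V = π·3.75² × L = 44.178647 × 1625.951226 = 71832.324752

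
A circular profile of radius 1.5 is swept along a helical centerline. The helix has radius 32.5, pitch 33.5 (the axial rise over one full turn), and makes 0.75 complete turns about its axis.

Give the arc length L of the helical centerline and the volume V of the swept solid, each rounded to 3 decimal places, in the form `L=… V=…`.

2πR = 2π·32.5 = 204.203522
per-turn = √(204.203522² + 33.5²) = √(41699.0786 + 1122.25) = √42821.3286 = 206.933150
L = 0.75 × 206.933150 = 155.199863
V = π·1.5² × L = 7.068583 × 155.199863 = 1097.043183

L=155.200 V=1097.043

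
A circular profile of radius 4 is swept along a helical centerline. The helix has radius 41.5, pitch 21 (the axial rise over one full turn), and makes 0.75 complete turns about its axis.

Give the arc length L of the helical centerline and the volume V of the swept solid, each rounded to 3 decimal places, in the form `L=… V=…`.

2πR = 2π·41.5 = 260.752190
per-turn = √(260.752190² + 21²) = √(67991.7047 + 441) = √68432.7047 = 261.596454
L = 0.75 × 261.596454 = 196.197340
V = π·4² × L = 50.265482 × 196.197340 = 9861.953975

L=196.197 V=9861.954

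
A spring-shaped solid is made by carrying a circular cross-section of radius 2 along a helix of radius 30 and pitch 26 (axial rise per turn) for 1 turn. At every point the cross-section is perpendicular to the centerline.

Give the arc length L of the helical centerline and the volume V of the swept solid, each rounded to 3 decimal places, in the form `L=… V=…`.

2πR = 2π·30 = 188.495559
per-turn = √(188.495559² + 26²) = √(35530.5758 + 676) = √36206.5758 = 190.280256
L = 1 × 190.280256 = 190.280256
V = π·2² × L = 12.566371 × 190.280256 = 2391.132218

L=190.280 V=2391.132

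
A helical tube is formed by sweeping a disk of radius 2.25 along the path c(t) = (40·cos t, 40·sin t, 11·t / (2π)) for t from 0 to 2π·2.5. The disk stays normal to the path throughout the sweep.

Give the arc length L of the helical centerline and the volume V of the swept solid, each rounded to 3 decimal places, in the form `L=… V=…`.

L=628.920 V=10002.541

2πR = 2π·40 = 251.327412
per-turn = √(251.327412² + 11²) = √(63165.4682 + 121) = √63286.4682 = 251.568019
L = 2.5 × 251.568019 = 628.920047
V = π·2.25² × L = 15.904313 × 628.920047 = 10002.541166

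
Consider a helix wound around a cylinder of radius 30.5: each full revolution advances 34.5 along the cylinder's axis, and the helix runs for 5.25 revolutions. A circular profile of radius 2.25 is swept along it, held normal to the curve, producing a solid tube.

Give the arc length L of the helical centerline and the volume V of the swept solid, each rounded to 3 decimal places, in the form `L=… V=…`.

2πR = 2π·30.5 = 191.637152
per-turn = √(191.637152² + 34.5²) = √(36724.7980 + 1190.25) = √37915.0480 = 194.717868
L = 5.25 × 194.717868 = 1022.268805
V = π·2.25² × L = 15.904313 × 1022.268805 = 16258.482851

L=1022.269 V=16258.483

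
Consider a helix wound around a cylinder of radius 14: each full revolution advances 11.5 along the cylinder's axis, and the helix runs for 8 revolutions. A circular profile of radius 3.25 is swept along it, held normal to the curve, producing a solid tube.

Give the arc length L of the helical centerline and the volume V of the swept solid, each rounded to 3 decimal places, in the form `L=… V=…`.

L=709.705 V=23550.194

2πR = 2π·14 = 87.964594
per-turn = √(87.964594² + 11.5²) = √(7737.7699 + 132.25) = √7870.0199 = 88.713132
L = 8 × 88.713132 = 709.705059
V = π·3.25² × L = 33.183072 × 709.705059 = 23550.194350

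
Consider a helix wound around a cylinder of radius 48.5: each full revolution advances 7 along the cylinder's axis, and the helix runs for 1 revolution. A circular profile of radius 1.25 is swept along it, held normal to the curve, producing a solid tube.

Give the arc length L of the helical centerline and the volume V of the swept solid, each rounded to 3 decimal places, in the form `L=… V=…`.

2πR = 2π·48.5 = 304.734487
per-turn = √(304.734487² + 7²) = √(92863.1078 + 49) = √92912.1078 = 304.814875
L = 1 × 304.814875 = 304.814875
V = π·1.25² × L = 4.908739 × 304.814875 = 1496.256517

L=304.815 V=1496.257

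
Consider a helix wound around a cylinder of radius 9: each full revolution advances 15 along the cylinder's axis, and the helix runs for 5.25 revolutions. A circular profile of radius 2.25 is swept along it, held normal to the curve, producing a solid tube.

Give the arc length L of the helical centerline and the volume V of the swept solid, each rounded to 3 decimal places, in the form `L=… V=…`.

2πR = 2π·9 = 56.548668
per-turn = √(56.548668² + 15²) = √(3197.7518 + 225) = √3422.7518 = 58.504289
L = 5.25 × 58.504289 = 307.147517
V = π·2.25² × L = 15.904313 × 307.147517 = 4884.970189

L=307.148 V=4884.970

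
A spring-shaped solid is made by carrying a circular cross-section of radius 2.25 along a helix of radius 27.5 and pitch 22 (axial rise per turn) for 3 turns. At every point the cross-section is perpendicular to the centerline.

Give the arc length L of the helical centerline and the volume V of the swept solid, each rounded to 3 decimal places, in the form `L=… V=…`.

2πR = 2π·27.5 = 172.787596
per-turn = √(172.787596² + 22²) = √(29855.5533 + 484) = √30339.5533 = 174.182529
L = 3 × 174.182529 = 522.547586
V = π·2.25² × L = 15.904313 × 522.547586 = 8310.760268

L=522.548 V=8310.760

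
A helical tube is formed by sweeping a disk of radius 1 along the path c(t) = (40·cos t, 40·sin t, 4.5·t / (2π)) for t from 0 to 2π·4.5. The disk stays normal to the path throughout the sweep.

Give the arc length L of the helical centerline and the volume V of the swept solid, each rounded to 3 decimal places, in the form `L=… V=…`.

2πR = 2π·40 = 251.327412
per-turn = √(251.327412² + 4.5²) = √(63165.4682 + 20.25) = √63185.7182 = 251.367695
L = 4.5 × 251.367695 = 1131.154628
V = π·1² × L = 3.141593 × 1131.154628 = 3553.627070

L=1131.155 V=3553.627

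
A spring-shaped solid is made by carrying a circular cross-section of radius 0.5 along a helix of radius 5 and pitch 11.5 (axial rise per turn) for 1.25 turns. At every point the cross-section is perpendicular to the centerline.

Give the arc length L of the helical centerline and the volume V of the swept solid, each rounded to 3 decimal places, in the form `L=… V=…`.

2πR = 2π·5 = 31.415927
per-turn = √(31.415927² + 11.5²) = √(986.9604 + 132.25) = √1119.2104 = 33.454603
L = 1.25 × 33.454603 = 41.818253
V = π·0.5² × L = 0.785398 × 41.818253 = 32.843979

L=41.818 V=32.844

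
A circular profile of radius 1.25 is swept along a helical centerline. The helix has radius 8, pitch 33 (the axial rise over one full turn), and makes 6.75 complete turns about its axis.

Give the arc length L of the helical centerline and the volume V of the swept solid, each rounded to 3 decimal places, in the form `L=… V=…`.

2πR = 2π·8 = 50.265482
per-turn = √(50.265482² + 33²) = √(2526.6187 + 1089) = √3615.6187 = 60.130015
L = 6.75 × 60.130015 = 405.877603
V = π·1.25² × L = 4.908739 × 405.877603 = 1992.347022

L=405.878 V=1992.347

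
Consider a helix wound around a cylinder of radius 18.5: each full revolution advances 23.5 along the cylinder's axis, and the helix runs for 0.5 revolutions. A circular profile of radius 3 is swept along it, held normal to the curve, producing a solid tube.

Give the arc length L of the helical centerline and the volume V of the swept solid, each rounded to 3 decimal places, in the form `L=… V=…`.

2πR = 2π·18.5 = 116.238928
per-turn = √(116.238928² + 23.5²) = √(13511.4884 + 552.25) = √14063.7384 = 118.590634
L = 0.5 × 118.590634 = 59.295317
V = π·3² × L = 28.274334 × 59.295317 = 1676.535588

L=59.295 V=1676.536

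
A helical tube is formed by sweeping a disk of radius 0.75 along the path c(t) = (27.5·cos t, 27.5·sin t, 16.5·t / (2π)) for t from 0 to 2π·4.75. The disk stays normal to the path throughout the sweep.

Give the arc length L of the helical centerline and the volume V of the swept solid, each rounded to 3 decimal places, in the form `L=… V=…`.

2πR = 2π·27.5 = 172.787596
per-turn = √(172.787596² + 16.5²) = √(29855.5533 + 272.25) = √30127.8033 = 173.573625
L = 4.75 × 173.573625 = 824.474719
V = π·0.75² × L = 1.767146 × 824.474719 = 1456.967093

L=824.475 V=1456.967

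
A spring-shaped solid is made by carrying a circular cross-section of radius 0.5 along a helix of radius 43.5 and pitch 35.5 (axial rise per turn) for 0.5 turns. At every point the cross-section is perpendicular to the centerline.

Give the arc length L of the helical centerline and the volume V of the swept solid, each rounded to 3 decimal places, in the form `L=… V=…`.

L=137.807 V=108.234

2πR = 2π·43.5 = 273.318561
per-turn = √(273.318561² + 35.5²) = √(74703.0357 + 1260.25) = √75963.2857 = 275.614379
L = 0.5 × 275.614379 = 137.807189
V = π·0.5² × L = 0.785398 × 137.807189 = 108.233513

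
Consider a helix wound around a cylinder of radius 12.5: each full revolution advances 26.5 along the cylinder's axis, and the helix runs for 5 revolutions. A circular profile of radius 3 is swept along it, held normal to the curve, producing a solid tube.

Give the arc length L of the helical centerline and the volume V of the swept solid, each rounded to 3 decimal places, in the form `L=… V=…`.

L=414.450 V=11718.298

2πR = 2π·12.5 = 78.539816
per-turn = √(78.539816² + 26.5²) = √(6168.5028 + 702.25) = √6870.7528 = 82.890004
L = 5 × 82.890004 = 414.450020
V = π·3² × L = 28.274334 × 414.450020 = 11718.298232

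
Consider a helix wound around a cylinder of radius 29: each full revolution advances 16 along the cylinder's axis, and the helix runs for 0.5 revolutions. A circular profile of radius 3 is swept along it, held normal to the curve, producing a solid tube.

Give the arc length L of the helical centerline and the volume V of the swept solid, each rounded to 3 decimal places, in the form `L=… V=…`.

2πR = 2π·29 = 182.212374
per-turn = √(182.212374² + 16²) = √(33201.3492 + 256) = √33457.3492 = 182.913502
L = 0.5 × 182.913502 = 91.456751
V = π·3² × L = 28.274334 × 91.456751 = 2585.878713

L=91.457 V=2585.879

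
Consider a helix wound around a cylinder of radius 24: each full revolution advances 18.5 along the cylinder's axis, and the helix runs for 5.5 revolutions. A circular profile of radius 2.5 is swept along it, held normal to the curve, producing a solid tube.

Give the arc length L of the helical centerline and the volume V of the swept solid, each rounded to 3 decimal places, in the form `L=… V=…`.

L=835.599 V=16406.940

2πR = 2π·24 = 150.796447
per-turn = √(150.796447² + 18.5²) = √(22739.5685 + 342.25) = √23081.8185 = 151.927017
L = 5.5 × 151.927017 = 835.598594
V = π·2.5² × L = 19.634954 × 835.598594 = 16406.940033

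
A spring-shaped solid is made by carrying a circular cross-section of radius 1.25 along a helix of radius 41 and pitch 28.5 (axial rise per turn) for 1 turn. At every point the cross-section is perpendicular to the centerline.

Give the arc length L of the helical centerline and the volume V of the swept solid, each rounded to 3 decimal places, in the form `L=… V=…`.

2πR = 2π·41 = 257.610598
per-turn = √(257.610598² + 28.5²) = √(66363.2200 + 812.25) = √67175.4700 = 259.182310
L = 1 × 259.182310 = 259.182310
V = π·1.25² × L = 4.908739 × 259.182310 = 1272.258191

L=259.182 V=1272.258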